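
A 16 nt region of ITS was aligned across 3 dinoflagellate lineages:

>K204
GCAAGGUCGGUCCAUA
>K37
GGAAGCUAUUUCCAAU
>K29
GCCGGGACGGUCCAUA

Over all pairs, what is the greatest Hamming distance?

Pairwise Hamming distances:
  K204 vs K37: 7
  K204 vs K29: 3
  K37 vs K29: 10
The largest is 10, between K37 and K29.

10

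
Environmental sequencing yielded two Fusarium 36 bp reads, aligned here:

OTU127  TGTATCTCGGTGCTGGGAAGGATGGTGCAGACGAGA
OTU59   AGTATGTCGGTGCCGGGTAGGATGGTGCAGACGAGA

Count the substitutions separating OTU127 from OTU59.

4

Differing sites — 1:T/A; 6:C/G; 14:T/C; 18:A/T.
That gives 4 mismatches out of 36 aligned sites, so the Hamming distance is 4.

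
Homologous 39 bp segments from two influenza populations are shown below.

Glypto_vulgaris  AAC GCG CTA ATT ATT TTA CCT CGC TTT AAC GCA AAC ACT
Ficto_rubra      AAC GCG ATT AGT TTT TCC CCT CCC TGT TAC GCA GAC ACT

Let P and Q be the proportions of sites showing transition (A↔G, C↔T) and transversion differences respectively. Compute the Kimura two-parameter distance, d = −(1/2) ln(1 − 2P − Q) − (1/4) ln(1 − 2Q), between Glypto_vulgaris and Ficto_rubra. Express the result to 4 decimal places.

The sequences differ at positions 7 (C/A, transversion), 9 (A/T, transversion), 11 (T/G, transversion), 13 (A/T, transversion), 17 (T/C, transition), 18 (A/C, transversion), 23 (G/C, transversion), 26 (T/G, transversion), 28 (A/T, transversion), 34 (A/G, transition).
Of the 10 differences, 2 transitions and 8 transversions over 39 sites: P = 2/39 = 0.051282, Q = 8/39 = 0.205128.
d = −0.5·ln(0.692308) − 0.25·ln(0.589744) = −0.5·(-0.367724) − 0.25·(-0.528067) = 0.3159.

0.3159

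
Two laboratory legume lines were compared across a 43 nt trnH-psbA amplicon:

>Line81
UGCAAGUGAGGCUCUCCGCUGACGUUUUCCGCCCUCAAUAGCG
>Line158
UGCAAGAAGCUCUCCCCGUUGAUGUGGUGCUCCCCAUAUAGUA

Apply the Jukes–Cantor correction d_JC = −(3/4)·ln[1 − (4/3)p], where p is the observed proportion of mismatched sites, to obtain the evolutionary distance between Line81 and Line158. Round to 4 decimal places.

Differing sites — 7:U/A; 8:G/A; 9:A/G; 10:G/C; 11:G/U; 15:U/C; 19:C/U; 23:C/U; 26:U/G; 27:U/G; 29:C/G; 31:G/U; 35:U/C; 36:C/A; 37:A/U; 42:C/U; 43:G/A.
p = 17/43 = 0.395349.
d = −0.75 · ln(1 − (4/3)·0.395349) = −0.75 · ln(0.472868) = −0.75 · (-0.748939) = 0.5617.

0.5617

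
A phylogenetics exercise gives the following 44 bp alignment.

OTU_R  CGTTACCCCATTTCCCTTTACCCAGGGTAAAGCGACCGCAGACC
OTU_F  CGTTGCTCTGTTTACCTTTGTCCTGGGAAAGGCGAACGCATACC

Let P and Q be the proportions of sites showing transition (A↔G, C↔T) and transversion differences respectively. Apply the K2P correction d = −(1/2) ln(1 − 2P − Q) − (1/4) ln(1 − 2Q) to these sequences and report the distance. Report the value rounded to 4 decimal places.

The sequences differ at positions 5 (A/G, transition), 7 (C/T, transition), 9 (C/T, transition), 10 (A/G, transition), 14 (C/A, transversion), 20 (A/G, transition), 21 (C/T, transition), 24 (A/T, transversion), 28 (T/A, transversion), 31 (A/G, transition), 36 (C/A, transversion), 41 (G/T, transversion).
Of the 12 differences, 7 transitions and 5 transversions over 44 sites: P = 7/44 = 0.159091, Q = 5/44 = 0.113636.
d = −0.5·ln(0.568182) − 0.25·ln(0.772728) = −0.5·(-0.565313) − 0.25·(-0.257828) = 0.3471.

0.3471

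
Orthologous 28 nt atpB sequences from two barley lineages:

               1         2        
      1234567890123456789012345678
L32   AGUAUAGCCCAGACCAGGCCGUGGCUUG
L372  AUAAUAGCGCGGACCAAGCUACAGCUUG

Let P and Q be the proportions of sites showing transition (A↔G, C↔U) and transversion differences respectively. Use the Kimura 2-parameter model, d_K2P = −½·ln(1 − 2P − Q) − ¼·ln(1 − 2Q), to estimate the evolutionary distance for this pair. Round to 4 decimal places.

Differing sites — 2:G/U (Tv); 3:U/A (Tv); 9:C/G (Tv); 11:A/G (Ti); 17:G/A (Ti); 20:C/U (Ti); 21:G/A (Ti); 22:U/C (Ti); 23:G/A (Ti).
Of the 9 differences, 6 transitions and 3 transversions over 28 sites: P = 6/28 = 0.214286, Q = 3/28 = 0.107143.
d = −0.5·ln(0.464285) − 0.25·ln(0.785714) = −0.5·(-0.767257) − 0.25·(-0.241162) = 0.4439.

0.4439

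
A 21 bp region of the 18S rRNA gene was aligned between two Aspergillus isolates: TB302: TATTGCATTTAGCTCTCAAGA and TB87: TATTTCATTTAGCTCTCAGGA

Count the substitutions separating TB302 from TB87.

2

Differing sites — 5:G/T; 19:A/G.
That gives 2 mismatches out of 21 aligned sites, so the Hamming distance is 2.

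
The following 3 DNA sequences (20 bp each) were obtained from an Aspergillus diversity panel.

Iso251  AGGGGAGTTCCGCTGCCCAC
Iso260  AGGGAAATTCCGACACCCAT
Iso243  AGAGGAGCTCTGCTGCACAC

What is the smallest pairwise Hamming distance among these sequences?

4

Pairwise Hamming distances:
  Iso251 vs Iso260: 6
  Iso251 vs Iso243: 4
  Iso260 vs Iso243: 10
The smallest is 4, between Iso251 and Iso243.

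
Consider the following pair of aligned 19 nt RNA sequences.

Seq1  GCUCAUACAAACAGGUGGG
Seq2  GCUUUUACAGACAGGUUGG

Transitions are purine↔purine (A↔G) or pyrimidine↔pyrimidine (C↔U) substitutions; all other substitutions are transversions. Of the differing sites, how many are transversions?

2

The sequences differ at positions 4 (C/U, transition), 5 (A/U, transversion), 10 (A/G, transition), 17 (G/U, transversion).
Of the 4 differences, 2 transitions and 2 transversions, so the answer is 2.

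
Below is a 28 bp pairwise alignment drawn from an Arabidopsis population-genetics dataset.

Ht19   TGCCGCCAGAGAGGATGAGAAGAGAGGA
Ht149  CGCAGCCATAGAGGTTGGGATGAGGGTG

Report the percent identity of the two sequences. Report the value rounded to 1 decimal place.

The sequences differ at positions 1 (T/C), 4 (C/A), 9 (G/T), 15 (A/T), 18 (A/G), 21 (A/T), 25 (A/G), 27 (G/T), 28 (A/G).
19 of the 28 sites match, so the percent identity is 19/28 × 100 = 67.9%.

67.9%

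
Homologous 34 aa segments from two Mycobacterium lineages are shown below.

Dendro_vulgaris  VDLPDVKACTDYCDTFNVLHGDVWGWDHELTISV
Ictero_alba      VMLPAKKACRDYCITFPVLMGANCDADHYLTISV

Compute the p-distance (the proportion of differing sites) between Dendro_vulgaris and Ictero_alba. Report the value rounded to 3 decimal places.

Mismatches occur at site 2 (D↔M), site 5 (D↔A), site 6 (V↔K), site 10 (T↔R), site 14 (D↔I), site 17 (N↔P), site 20 (H↔M), site 22 (D↔A), site 23 (V↔N), site 24 (W↔C), site 25 (G↔D), site 26 (W↔A), site 29 (E↔Y).
There are 13 differences over 34 sites, so p = 13/34 = 0.382.

0.382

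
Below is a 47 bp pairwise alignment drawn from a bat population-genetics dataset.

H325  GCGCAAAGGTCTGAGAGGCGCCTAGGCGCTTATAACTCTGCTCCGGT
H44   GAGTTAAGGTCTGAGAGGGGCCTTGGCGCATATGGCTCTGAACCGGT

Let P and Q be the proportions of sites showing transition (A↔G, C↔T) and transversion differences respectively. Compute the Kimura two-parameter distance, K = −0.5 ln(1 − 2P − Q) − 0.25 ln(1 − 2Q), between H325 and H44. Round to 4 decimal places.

0.2503

Mismatches occur at site 2 (C→A, transversion), site 4 (C→T, transition), site 5 (A→T, transversion), site 19 (C→G, transversion), site 24 (A→T, transversion), site 30 (T→A, transversion), site 34 (A→G, transition), site 35 (A→G, transition), site 41 (C→A, transversion), site 42 (T→A, transversion).
Of the 10 differences, 3 transitions and 7 transversions over 47 sites: P = 3/47 = 0.063830, Q = 7/47 = 0.148936.
d = −0.5·ln(0.723404) − 0.25·ln(0.702128) = −0.5·(-0.323787) − 0.25·(-0.353640) = 0.2503.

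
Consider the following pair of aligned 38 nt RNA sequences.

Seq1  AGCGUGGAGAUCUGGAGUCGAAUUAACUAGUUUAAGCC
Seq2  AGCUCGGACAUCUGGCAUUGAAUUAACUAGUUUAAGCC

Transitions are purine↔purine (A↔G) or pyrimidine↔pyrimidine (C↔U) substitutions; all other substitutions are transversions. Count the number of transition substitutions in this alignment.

3

Mismatches occur at site 4 (G→U, transversion), site 5 (U→C, transition), site 9 (G→C, transversion), site 16 (A→C, transversion), site 17 (G→A, transition), site 19 (C→U, transition).
Of the 6 differences, 3 transitions and 3 transversions, so the answer is 3.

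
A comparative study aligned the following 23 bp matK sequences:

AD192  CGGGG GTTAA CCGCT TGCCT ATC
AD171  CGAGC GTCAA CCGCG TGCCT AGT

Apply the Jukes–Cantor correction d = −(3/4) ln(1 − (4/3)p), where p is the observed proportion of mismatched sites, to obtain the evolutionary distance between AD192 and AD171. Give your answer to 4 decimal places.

Differing sites — 3:G/A; 5:G/C; 8:T/C; 15:T/G; 22:T/G; 23:C/T.
p = 6/23 = 0.260870.
d = −0.75 · ln(1 − (4/3)·0.260870) = −0.75 · ln(0.652173) = −0.75 · (-0.427445) = 0.3206.

0.3206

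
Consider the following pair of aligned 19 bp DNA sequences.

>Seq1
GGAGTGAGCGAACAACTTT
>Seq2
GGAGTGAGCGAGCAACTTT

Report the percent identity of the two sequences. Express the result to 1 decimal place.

94.7%

Differing sites — 12:A/G.
18 of the 19 sites match, so the percent identity is 18/19 × 100 = 94.7%.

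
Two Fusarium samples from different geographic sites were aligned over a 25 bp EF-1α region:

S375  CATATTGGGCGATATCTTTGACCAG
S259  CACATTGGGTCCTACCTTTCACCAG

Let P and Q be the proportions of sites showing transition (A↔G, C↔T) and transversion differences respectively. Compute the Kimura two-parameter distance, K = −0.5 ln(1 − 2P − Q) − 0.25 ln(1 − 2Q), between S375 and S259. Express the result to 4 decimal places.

Mismatches occur at site 3 (T↔C, transition), site 10 (C↔T, transition), site 11 (G↔C, transversion), site 12 (A↔C, transversion), site 15 (T↔C, transition), site 20 (G↔C, transversion).
Of the 6 differences, 3 transitions and 3 transversions over 25 sites: P = 3/25 = 0.120000, Q = 3/25 = 0.120000.
d = −0.5·ln(0.640000) − 0.25·ln(0.760000) = −0.5·(-0.446287) − 0.25·(-0.274437) = 0.2918.

0.2918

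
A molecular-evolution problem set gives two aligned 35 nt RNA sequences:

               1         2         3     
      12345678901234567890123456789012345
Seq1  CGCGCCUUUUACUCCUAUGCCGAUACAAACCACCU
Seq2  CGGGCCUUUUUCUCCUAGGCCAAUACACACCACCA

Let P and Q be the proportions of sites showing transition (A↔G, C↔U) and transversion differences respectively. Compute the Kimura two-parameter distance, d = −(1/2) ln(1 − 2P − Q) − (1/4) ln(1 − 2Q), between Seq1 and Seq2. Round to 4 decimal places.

0.1957

Differing sites — 3:C/G (Tv); 11:A/U (Tv); 18:U/G (Tv); 22:G/A (Ti); 28:A/C (Tv); 35:U/A (Tv).
Of the 6 differences, 1 transition and 5 transversions over 35 sites: P = 1/35 = 0.028571, Q = 5/35 = 0.142857.
d = −0.5·ln(0.800001) − 0.25·ln(0.714286) = −0.5·(-0.223142) − 0.25·(-0.336472) = 0.1957.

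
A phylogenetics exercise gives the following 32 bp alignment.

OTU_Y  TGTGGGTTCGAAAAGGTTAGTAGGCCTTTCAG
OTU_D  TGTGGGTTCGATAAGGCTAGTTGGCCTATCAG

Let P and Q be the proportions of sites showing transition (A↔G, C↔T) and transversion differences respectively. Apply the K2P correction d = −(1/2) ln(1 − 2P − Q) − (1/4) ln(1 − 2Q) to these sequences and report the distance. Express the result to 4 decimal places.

Mismatches occur at site 12 (A↔T, transversion), site 17 (T↔C, transition), site 22 (A↔T, transversion), site 28 (T↔A, transversion).
Of the 4 differences, 1 transition and 3 transversions over 32 sites: P = 1/32 = 0.031250, Q = 3/32 = 0.093750.
d = −0.5·ln(0.843750) − 0.25·ln(0.812500) = −0.5·(-0.169899) − 0.25·(-0.207639) = 0.1369.

0.1369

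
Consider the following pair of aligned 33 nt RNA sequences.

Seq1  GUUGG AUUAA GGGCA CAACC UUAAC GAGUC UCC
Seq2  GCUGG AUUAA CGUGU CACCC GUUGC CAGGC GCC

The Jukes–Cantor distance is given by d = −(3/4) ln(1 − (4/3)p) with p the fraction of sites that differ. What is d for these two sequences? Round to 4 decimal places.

0.4975

Differing sites — 2:U/C; 11:G/C; 13:G/U; 14:C/G; 15:A/U; 18:A/C; 21:U/G; 23:A/U; 24:A/G; 26:G/C; 29:U/G; 31:U/G.
p = 12/33 = 0.363636.
d = −0.75 · ln(1 − (4/3)·0.363636) = −0.75 · ln(0.515152) = −0.75 · (-0.663293) = 0.4975.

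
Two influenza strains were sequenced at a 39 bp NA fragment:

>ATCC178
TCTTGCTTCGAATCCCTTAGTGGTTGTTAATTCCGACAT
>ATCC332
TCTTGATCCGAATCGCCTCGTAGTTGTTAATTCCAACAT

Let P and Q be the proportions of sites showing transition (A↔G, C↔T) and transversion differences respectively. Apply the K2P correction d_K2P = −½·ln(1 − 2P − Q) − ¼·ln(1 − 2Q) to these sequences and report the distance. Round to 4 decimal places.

The sequences differ at positions 6 (C/A, transversion), 8 (T/C, transition), 15 (C/G, transversion), 17 (T/C, transition), 19 (A/C, transversion), 22 (G/A, transition), 35 (G/A, transition).
Of the 7 differences, 4 transitions and 3 transversions over 39 sites: P = 4/39 = 0.102564, Q = 3/39 = 0.076923.
d = −0.5·ln(0.717949) − 0.25·ln(0.846154) = −0.5·(-0.331357) − 0.25·(-0.167054) = 0.2074.

0.2074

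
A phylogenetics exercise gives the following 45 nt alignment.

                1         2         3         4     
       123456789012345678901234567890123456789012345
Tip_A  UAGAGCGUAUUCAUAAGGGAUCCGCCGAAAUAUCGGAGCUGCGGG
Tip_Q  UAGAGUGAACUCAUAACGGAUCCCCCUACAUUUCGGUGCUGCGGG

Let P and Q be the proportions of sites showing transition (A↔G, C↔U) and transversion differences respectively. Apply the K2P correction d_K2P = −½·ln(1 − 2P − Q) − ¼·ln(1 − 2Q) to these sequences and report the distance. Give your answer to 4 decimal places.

Mismatches occur at site 6 (C↔U, transition), site 8 (U↔A, transversion), site 10 (U↔C, transition), site 17 (G↔C, transversion), site 24 (G↔C, transversion), site 27 (G↔U, transversion), site 29 (A↔C, transversion), site 32 (A↔U, transversion), site 37 (A↔U, transversion).
Of the 9 differences, 2 transitions and 7 transversions over 45 sites: P = 2/45 = 0.044444, Q = 7/45 = 0.155556.
d = −0.5·ln(0.755556) − 0.25·ln(0.688888) = −0.5·(-0.280301) − 0.25·(-0.372677) = 0.2333.

0.2333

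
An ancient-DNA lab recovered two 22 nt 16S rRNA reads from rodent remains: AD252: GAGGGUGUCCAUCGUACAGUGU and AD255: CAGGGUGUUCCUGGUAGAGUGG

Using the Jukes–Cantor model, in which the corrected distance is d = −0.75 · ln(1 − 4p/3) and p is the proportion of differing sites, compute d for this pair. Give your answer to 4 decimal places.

0.3390

Differing sites — 1:G/C; 9:C/U; 11:A/C; 13:C/G; 17:C/G; 22:U/G.
p = 6/22 = 0.272727.
d = −0.75 · ln(1 − (4/3)·0.272727) = −0.75 · ln(0.636364) = −0.75 · (-0.451985) = 0.3390.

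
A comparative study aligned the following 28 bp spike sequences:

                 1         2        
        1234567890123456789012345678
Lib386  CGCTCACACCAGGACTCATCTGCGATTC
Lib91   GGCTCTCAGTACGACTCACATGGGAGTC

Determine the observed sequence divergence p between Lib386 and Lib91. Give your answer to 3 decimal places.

Differing sites — 1:C/G; 6:A/T; 9:C/G; 10:C/T; 12:G/C; 19:T/C; 20:C/A; 23:C/G; 26:T/G.
There are 9 differences over 28 sites, so p = 9/28 = 0.321.

0.321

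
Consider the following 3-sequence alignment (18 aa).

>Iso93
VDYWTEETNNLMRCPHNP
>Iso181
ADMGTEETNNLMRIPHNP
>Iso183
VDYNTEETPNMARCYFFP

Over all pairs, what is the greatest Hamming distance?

Pairwise Hamming distances:
  Iso93 vs Iso181: 4
  Iso93 vs Iso183: 7
  Iso181 vs Iso183: 10
The largest is 10, between Iso181 and Iso183.

10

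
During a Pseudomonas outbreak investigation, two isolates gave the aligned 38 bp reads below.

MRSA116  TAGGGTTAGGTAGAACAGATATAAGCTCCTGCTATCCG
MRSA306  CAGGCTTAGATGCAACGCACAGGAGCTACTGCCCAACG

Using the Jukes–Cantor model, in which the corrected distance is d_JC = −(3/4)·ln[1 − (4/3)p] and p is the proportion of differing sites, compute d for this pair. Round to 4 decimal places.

0.5604

The sequences differ at positions 1 (T/C), 5 (G/C), 10 (G/A), 12 (A/G), 13 (G/C), 17 (A/G), 18 (G/C), 20 (T/C), 22 (T/G), 23 (A/G), 28 (C/A), 33 (T/C), 34 (A/C), 35 (T/A), 36 (C/A).
p = 15/38 = 0.394737.
d = −0.75 · ln(1 − (4/3)·0.394737) = −0.75 · ln(0.473684) = −0.75 · (-0.747215) = 0.5604.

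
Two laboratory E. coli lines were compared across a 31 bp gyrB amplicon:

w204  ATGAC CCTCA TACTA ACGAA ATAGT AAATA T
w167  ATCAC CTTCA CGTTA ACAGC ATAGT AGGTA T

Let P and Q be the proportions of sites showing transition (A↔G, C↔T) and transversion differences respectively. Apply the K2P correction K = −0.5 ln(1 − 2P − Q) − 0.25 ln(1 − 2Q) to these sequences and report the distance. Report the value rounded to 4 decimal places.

0.4691

Mismatches occur at site 3 (G/C, transversion), site 7 (C/T, transition), site 11 (T/C, transition), site 12 (A/G, transition), site 13 (C/T, transition), site 18 (G/A, transition), site 19 (A/G, transition), site 20 (A/C, transversion), site 27 (A/G, transition), site 28 (A/G, transition).
Of the 10 differences, 8 transitions and 2 transversions over 31 sites: P = 8/31 = 0.258065, Q = 2/31 = 0.064516.
d = −0.5·ln(0.419354) − 0.25·ln(0.870968) = −0.5·(-0.869040) − 0.25·(-0.138150) = 0.4691.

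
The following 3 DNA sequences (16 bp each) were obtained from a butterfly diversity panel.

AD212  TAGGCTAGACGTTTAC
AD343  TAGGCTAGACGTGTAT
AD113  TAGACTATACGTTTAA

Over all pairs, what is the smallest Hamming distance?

Pairwise Hamming distances:
  AD212 vs AD343: 2
  AD212 vs AD113: 3
  AD343 vs AD113: 4
The smallest is 2, between AD212 and AD343.

2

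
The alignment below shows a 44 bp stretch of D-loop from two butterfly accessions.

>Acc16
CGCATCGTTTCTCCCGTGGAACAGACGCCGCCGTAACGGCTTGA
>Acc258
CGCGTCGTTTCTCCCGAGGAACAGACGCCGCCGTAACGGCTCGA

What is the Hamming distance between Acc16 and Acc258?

3

Differing sites — 4:A/G; 17:T/A; 42:T/C.
That gives 3 mismatches out of 44 aligned sites, so the Hamming distance is 3.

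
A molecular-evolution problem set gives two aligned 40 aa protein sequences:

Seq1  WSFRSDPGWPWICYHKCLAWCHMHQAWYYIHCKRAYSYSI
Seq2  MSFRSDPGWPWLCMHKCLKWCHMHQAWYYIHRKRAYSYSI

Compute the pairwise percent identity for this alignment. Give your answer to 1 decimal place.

87.5%

The sequences differ at positions 1 (W/M), 12 (I/L), 14 (Y/M), 19 (A/K), 32 (C/R).
35 of the 40 sites match, so the percent identity is 35/40 × 100 = 87.5%.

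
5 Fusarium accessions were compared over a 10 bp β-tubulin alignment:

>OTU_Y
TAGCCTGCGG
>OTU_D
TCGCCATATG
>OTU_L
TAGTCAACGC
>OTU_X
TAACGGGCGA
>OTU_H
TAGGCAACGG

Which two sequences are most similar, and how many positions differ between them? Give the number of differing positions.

Pairwise Hamming distances:
  OTU_Y vs OTU_D: 5
  OTU_Y vs OTU_L: 4
  OTU_Y vs OTU_X: 4
  OTU_Y vs OTU_H: 3
  OTU_D vs OTU_L: 6
  OTU_D vs OTU_X: 8
  OTU_D vs OTU_H: 5
  OTU_L vs OTU_X: 6
  OTU_L vs OTU_H: 2
  OTU_X vs OTU_H: 6
The smallest is 2, between OTU_L and OTU_H.

2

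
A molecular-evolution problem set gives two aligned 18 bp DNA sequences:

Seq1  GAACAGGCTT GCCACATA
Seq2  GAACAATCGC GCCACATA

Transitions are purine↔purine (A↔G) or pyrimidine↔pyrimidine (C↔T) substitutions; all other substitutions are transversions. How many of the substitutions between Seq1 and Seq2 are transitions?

2

Differing sites — 6:G/A (Ti); 7:G/T (Tv); 9:T/G (Tv); 10:T/C (Ti).
Of the 4 differences, 2 transitions and 2 transversions, so the answer is 2.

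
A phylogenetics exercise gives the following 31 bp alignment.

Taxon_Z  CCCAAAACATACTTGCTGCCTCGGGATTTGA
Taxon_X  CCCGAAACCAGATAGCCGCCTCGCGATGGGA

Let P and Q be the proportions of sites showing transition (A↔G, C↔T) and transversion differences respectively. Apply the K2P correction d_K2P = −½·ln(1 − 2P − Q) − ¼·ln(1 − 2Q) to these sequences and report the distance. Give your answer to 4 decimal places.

0.4220

The sequences differ at positions 4 (A/G, transition), 9 (A/C, transversion), 10 (T/A, transversion), 11 (A/G, transition), 12 (C/A, transversion), 14 (T/A, transversion), 17 (T/C, transition), 24 (G/C, transversion), 28 (T/G, transversion), 29 (T/G, transversion).
Of the 10 differences, 3 transitions and 7 transversions over 31 sites: P = 3/31 = 0.096774, Q = 7/31 = 0.225806.
d = −0.5·ln(0.580646) − 0.25·ln(0.548388) = −0.5·(-0.543614) − 0.25·(-0.600772) = 0.4220.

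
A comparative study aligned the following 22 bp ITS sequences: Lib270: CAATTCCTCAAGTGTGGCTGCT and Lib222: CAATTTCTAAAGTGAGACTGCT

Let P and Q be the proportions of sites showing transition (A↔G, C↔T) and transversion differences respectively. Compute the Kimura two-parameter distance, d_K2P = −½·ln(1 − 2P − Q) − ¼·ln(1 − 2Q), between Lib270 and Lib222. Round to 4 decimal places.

0.2094

Mismatches occur at site 6 (C→T, transition), site 9 (C→A, transversion), site 15 (T→A, transversion), site 17 (G→A, transition).
Of the 4 differences, 2 transitions and 2 transversions over 22 sites: P = 2/22 = 0.090909, Q = 2/22 = 0.090909.
d = −0.5·ln(0.727273) − 0.25·ln(0.818182) = −0.5·(-0.318453) − 0.25·(-0.200670) = 0.2094.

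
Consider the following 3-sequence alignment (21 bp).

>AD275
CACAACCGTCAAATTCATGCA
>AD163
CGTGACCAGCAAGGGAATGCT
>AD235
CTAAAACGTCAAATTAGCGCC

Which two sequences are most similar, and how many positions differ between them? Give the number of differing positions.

7

Pairwise Hamming distances:
  AD275 vs AD163: 10
  AD275 vs AD235: 7
  AD163 vs AD235: 12
The smallest is 7, between AD275 and AD235.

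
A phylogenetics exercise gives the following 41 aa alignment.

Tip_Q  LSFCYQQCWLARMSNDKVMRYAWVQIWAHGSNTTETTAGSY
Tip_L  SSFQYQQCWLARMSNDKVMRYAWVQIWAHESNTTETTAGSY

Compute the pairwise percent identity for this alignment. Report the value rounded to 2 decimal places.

Differing sites — 1:L/S; 4:C/Q; 30:G/E.
38 of the 41 sites match, so the percent identity is 38/41 × 100 = 92.68%.

92.68%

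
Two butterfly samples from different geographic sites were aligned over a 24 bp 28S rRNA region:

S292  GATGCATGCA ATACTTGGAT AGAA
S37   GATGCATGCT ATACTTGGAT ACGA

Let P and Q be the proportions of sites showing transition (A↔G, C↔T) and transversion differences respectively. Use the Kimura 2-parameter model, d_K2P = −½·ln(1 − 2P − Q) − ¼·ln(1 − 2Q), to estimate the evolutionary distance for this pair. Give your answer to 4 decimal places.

0.1367

Mismatches occur at site 10 (A↔T, transversion), site 22 (G↔C, transversion), site 23 (A↔G, transition).
Of the 3 differences, 1 transition and 2 transversions over 24 sites: P = 1/24 = 0.041667, Q = 2/24 = 0.083333.
d = −0.5·ln(0.833333) − 0.25·ln(0.833334) = −0.5·(-0.182322) − 0.25·(-0.182321) = 0.1367.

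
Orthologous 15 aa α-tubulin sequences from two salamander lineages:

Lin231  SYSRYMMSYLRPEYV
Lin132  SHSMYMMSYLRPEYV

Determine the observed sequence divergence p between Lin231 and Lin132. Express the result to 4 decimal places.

0.1333

The sequences differ at positions 2 (Y/H), 4 (R/M).
There are 2 differences over 15 sites, so p = 2/15 = 0.1333.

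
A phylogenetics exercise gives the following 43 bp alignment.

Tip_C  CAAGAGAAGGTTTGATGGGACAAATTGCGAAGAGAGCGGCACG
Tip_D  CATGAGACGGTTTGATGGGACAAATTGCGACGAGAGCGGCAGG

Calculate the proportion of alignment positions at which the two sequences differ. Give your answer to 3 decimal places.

0.093

The sequences differ at positions 3 (A/T), 8 (A/C), 31 (A/C), 42 (C/G).
There are 4 differences over 43 sites, so p = 4/43 = 0.093.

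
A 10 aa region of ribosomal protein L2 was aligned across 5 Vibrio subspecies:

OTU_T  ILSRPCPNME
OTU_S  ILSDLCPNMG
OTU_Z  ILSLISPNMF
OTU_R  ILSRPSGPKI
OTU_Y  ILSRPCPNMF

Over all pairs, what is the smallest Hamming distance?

1

Pairwise Hamming distances:
  OTU_T vs OTU_S: 3
  OTU_T vs OTU_Z: 4
  OTU_T vs OTU_R: 5
  OTU_T vs OTU_Y: 1
  OTU_S vs OTU_Z: 4
  OTU_S vs OTU_R: 7
  OTU_S vs OTU_Y: 3
  OTU_Z vs OTU_R: 6
  OTU_Z vs OTU_Y: 3
  OTU_R vs OTU_Y: 5
The smallest is 1, between OTU_T and OTU_Y.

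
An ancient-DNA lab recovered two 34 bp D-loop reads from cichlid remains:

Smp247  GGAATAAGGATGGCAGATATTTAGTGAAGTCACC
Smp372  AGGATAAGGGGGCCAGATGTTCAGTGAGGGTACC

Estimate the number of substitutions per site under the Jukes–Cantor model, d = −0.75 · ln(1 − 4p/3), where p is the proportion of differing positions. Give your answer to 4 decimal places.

Differing sites — 1:G/A; 3:A/G; 10:A/G; 11:T/G; 13:G/C; 19:A/G; 22:T/C; 28:A/G; 30:T/G; 31:C/T.
p = 10/34 = 0.294118.
d = −0.75 · ln(1 − (4/3)·0.294118) = −0.75 · ln(0.607843) = −0.75 · (-0.497839) = 0.3734.

0.3734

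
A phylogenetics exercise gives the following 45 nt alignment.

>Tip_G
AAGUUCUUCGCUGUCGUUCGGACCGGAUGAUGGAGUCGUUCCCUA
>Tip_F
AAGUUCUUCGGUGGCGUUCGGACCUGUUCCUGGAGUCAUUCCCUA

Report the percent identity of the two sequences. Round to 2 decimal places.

Mismatches occur at site 11 (C↔G), site 14 (U↔G), site 25 (G↔U), site 27 (A↔U), site 29 (G↔C), site 30 (A↔C), site 38 (G↔A).
38 of the 45 sites match, so the percent identity is 38/45 × 100 = 84.44%.

84.44%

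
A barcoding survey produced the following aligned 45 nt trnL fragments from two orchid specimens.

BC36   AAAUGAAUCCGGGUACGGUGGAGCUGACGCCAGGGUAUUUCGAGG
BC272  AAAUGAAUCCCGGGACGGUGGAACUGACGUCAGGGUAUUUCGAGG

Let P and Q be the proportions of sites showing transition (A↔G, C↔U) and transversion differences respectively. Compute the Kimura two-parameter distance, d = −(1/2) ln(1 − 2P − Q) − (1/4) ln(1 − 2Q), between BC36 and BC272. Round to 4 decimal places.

Mismatches occur at site 11 (G/C, transversion), site 14 (U/G, transversion), site 23 (G/A, transition), site 30 (C/U, transition).
Of the 4 differences, 2 transitions and 2 transversions over 45 sites: P = 2/45 = 0.044444, Q = 2/45 = 0.044444.
d = −0.5·ln(0.866668) − 0.25·ln(0.911112) = −0.5·(-0.143099) − 0.25·(-0.093089) = 0.0948.

0.0948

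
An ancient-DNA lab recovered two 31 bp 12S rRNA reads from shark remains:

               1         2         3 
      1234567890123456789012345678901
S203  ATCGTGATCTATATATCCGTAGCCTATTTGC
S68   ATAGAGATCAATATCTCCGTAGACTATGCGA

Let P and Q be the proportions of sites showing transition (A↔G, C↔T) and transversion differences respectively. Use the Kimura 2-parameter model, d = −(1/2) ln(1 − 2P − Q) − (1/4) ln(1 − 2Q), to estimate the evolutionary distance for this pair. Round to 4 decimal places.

0.3217

Mismatches occur at site 3 (C/A, transversion), site 5 (T/A, transversion), site 10 (T/A, transversion), site 15 (A/C, transversion), site 23 (C/A, transversion), site 28 (T/G, transversion), site 29 (T/C, transition), site 31 (C/A, transversion).
Of the 8 differences, 1 transition and 7 transversions over 31 sites: P = 1/31 = 0.032258, Q = 7/31 = 0.225806.
d = −0.5·ln(0.709678) − 0.25·ln(0.548388) = −0.5·(-0.342944) − 0.25·(-0.600772) = 0.3217.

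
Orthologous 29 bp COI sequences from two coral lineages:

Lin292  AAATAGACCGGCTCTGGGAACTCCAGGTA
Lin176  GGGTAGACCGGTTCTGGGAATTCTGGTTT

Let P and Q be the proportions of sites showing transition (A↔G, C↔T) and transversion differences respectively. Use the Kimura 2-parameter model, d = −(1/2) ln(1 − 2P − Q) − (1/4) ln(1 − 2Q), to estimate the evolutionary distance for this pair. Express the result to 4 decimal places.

0.4383

Mismatches occur at site 1 (A↔G, transition), site 2 (A↔G, transition), site 3 (A↔G, transition), site 12 (C↔T, transition), site 21 (C↔T, transition), site 24 (C↔T, transition), site 25 (A↔G, transition), site 27 (G↔T, transversion), site 29 (A↔T, transversion).
Of the 9 differences, 7 transitions and 2 transversions over 29 sites: P = 7/29 = 0.241379, Q = 2/29 = 0.068966.
d = −0.5·ln(0.448276) − 0.25·ln(0.862068) = −0.5·(-0.802346) − 0.25·(-0.148421) = 0.4383.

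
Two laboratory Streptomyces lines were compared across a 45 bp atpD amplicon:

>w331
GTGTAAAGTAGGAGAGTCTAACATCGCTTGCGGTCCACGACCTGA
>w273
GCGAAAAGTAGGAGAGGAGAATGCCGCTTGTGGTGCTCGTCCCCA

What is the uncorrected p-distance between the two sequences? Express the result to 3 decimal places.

0.311

Differing sites — 2:T/C; 4:T/A; 17:T/G; 18:C/A; 19:T/G; 22:C/T; 23:A/G; 24:T/C; 31:C/T; 35:C/G; 37:A/T; 40:A/T; 43:T/C; 44:G/C.
There are 14 differences over 45 sites, so p = 14/45 = 0.311.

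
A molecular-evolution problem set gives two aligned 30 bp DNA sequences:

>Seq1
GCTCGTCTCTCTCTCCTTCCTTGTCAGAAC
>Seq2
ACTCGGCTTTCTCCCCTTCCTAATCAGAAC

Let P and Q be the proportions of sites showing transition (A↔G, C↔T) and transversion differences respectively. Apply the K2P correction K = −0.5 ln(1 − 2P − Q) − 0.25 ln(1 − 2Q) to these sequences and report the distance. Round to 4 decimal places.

0.2385

Differing sites — 1:G/A (Ti); 6:T/G (Tv); 9:C/T (Ti); 14:T/C (Ti); 22:T/A (Tv); 23:G/A (Ti).
Of the 6 differences, 4 transitions and 2 transversions over 30 sites: P = 4/30 = 0.133333, Q = 2/30 = 0.066667.
d = −0.5·ln(0.666667) − 0.25·ln(0.866666) = −0.5·(-0.405465) − 0.25·(-0.143102) = 0.2385.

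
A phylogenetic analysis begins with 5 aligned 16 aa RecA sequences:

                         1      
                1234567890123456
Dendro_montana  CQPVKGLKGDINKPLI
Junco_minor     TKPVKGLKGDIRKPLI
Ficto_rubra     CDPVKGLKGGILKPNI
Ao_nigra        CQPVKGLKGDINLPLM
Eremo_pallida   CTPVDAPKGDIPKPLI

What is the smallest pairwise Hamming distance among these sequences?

Pairwise Hamming distances:
  Dendro_montana vs Junco_minor: 3
  Dendro_montana vs Ficto_rubra: 4
  Dendro_montana vs Ao_nigra: 2
  Dendro_montana vs Eremo_pallida: 5
  Junco_minor vs Ficto_rubra: 5
  Junco_minor vs Ao_nigra: 5
  Junco_minor vs Eremo_pallida: 6
  Ficto_rubra vs Ao_nigra: 6
  Ficto_rubra vs Eremo_pallida: 7
  Ao_nigra vs Eremo_pallida: 7
The smallest is 2, between Dendro_montana and Ao_nigra.

2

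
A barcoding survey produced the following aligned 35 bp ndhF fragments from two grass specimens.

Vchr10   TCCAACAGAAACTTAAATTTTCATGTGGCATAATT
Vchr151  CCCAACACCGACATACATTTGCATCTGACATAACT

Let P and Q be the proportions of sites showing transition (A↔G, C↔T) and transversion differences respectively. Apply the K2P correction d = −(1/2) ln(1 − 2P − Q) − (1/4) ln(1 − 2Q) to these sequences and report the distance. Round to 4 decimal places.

0.3604

The sequences differ at positions 1 (T/C, transition), 8 (G/C, transversion), 9 (A/C, transversion), 10 (A/G, transition), 13 (T/A, transversion), 16 (A/C, transversion), 21 (T/G, transversion), 25 (G/C, transversion), 28 (G/A, transition), 34 (T/C, transition).
Of the 10 differences, 4 transitions and 6 transversions over 35 sites: P = 4/35 = 0.114286, Q = 6/35 = 0.171429.
d = −0.5·ln(0.599999) − 0.25·ln(0.657142) = −0.5·(-0.510827) − 0.25·(-0.419855) = 0.3604.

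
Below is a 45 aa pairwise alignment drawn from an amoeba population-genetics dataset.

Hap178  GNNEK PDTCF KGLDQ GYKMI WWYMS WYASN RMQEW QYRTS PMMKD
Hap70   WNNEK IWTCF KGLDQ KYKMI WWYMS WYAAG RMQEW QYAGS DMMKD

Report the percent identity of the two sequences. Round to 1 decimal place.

80.0%

Differing sites — 1:G/W; 6:P/I; 7:D/W; 16:G/K; 29:S/A; 30:N/G; 38:R/A; 39:T/G; 41:P/D.
36 of the 45 sites match, so the percent identity is 36/45 × 100 = 80.0%.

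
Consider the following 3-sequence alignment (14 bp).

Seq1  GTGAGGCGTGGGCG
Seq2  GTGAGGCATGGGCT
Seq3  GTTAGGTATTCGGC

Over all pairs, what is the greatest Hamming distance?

Pairwise Hamming distances:
  Seq1 vs Seq2: 2
  Seq1 vs Seq3: 7
  Seq2 vs Seq3: 6
The largest is 7, between Seq1 and Seq3.

7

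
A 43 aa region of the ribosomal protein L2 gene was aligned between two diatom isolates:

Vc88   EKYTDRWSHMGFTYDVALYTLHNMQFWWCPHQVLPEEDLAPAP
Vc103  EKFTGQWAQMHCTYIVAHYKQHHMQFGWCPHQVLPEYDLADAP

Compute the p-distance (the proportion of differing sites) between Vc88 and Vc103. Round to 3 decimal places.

Differing sites — 3:Y/F; 5:D/G; 6:R/Q; 8:S/A; 9:H/Q; 11:G/H; 12:F/C; 15:D/I; 18:L/H; 20:T/K; 21:L/Q; 23:N/H; 27:W/G; 37:E/Y; 41:P/D.
There are 15 differences over 43 sites, so p = 15/43 = 0.349.

0.349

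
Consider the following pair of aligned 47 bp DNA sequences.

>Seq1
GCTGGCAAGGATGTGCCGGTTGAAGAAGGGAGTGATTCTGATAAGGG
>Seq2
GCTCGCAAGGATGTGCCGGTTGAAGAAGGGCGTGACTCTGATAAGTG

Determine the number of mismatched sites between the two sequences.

4

The sequences differ at positions 4 (G/C), 31 (A/C), 36 (T/C), 46 (G/T).
That gives 4 mismatches out of 47 aligned sites, so the Hamming distance is 4.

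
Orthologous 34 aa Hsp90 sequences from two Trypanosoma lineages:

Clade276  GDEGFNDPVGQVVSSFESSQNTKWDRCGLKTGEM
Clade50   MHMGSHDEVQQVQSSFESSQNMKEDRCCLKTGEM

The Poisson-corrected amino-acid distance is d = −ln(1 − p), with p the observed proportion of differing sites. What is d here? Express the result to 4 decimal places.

Mismatches occur at site 1 (G/M), site 2 (D/H), site 3 (E/M), site 5 (F/S), site 6 (N/H), site 8 (P/E), site 10 (G/Q), site 13 (V/Q), site 22 (T/M), site 24 (W/E), site 28 (G/C).
p = 11/34 = 0.323529.
d = −ln(1 − 0.323529) = −ln(0.676471) = 0.3909.

0.3909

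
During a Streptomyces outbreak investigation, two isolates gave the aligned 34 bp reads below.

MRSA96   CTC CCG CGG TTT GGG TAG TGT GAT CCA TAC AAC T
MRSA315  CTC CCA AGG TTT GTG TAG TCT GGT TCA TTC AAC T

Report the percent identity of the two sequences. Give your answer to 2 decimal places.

The sequences differ at positions 6 (G/A), 7 (C/A), 14 (G/T), 20 (G/C), 23 (A/G), 25 (C/T), 29 (A/T).
27 of the 34 sites match, so the percent identity is 27/34 × 100 = 79.41%.

79.41%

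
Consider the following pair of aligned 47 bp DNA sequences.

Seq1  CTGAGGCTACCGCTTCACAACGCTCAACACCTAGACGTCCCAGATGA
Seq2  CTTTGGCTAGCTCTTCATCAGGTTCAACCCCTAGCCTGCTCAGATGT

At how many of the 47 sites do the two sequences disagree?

14

Differing sites — 3:G/T; 4:A/T; 10:C/G; 12:G/T; 18:C/T; 19:A/C; 21:C/G; 23:C/T; 29:A/C; 35:A/C; 37:G/T; 38:T/G; 40:C/T; 47:A/T.
That gives 14 mismatches out of 47 aligned sites, so the Hamming distance is 14.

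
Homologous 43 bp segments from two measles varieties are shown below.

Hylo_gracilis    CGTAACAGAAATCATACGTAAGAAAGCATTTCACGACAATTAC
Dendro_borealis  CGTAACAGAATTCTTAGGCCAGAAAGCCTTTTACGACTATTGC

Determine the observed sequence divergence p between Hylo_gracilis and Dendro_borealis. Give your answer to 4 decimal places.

0.2093

The sequences differ at positions 11 (A/T), 14 (A/T), 17 (C/G), 19 (T/C), 20 (A/C), 28 (A/C), 32 (C/T), 38 (A/T), 42 (A/G).
There are 9 differences over 43 sites, so p = 9/43 = 0.2093.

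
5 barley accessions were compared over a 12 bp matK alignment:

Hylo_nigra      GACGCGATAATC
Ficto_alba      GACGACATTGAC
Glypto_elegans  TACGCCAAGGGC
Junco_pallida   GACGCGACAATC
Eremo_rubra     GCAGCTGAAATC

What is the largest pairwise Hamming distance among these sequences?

Pairwise Hamming distances:
  Hylo_nigra vs Ficto_alba: 5
  Hylo_nigra vs Glypto_elegans: 6
  Hylo_nigra vs Junco_pallida: 1
  Hylo_nigra vs Eremo_rubra: 5
  Ficto_alba vs Glypto_elegans: 5
  Ficto_alba vs Junco_pallida: 6
  Ficto_alba vs Eremo_rubra: 9
  Glypto_elegans vs Junco_pallida: 6
  Glypto_elegans vs Eremo_rubra: 8
  Junco_pallida vs Eremo_rubra: 5
The largest is 9, between Ficto_alba and Eremo_rubra.

9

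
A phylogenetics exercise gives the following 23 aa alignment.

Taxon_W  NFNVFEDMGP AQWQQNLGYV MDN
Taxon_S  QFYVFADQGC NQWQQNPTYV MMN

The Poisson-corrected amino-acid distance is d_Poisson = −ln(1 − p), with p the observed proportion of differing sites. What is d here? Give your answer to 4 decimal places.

Mismatches occur at site 1 (N/Q), site 3 (N/Y), site 6 (E/A), site 8 (M/Q), site 10 (P/C), site 11 (A/N), site 17 (L/P), site 18 (G/T), site 22 (D/M).
p = 9/23 = 0.391304.
d = −ln(1 − 0.391304) = −ln(0.608696) = 0.4964.

0.4964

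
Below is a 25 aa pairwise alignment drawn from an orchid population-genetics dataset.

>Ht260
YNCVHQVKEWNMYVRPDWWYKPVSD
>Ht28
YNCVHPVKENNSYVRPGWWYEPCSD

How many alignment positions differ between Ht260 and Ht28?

The sequences differ at positions 6 (Q/P), 10 (W/N), 12 (M/S), 17 (D/G), 21 (K/E), 23 (V/C).
That gives 6 mismatches out of 25 aligned sites, so the Hamming distance is 6.

6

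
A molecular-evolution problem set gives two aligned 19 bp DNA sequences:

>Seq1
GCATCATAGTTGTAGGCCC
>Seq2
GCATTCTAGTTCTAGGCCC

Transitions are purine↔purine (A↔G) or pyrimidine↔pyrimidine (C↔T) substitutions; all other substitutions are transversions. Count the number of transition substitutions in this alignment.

1

Differing sites — 5:C/T (Ti); 6:A/C (Tv); 12:G/C (Tv).
Of the 3 differences, 1 transition and 2 transversions, so the answer is 1.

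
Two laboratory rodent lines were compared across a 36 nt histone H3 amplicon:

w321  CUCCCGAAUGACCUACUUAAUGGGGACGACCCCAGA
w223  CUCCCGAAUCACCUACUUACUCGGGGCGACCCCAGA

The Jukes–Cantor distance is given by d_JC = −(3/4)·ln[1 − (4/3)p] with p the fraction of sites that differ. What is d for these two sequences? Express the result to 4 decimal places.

0.1203

Differing sites — 10:G/C; 20:A/C; 22:G/C; 26:A/G.
p = 4/36 = 0.111111.
d = −0.75 · ln(1 − (4/3)·0.111111) = −0.75 · ln(0.851852) = −0.75 · (-0.160342) = 0.1203.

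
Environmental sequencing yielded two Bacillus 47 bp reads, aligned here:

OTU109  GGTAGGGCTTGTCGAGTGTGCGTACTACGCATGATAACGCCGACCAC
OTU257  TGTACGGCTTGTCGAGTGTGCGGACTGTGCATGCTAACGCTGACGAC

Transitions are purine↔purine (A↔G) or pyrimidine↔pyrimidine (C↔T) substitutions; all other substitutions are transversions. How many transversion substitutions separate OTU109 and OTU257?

The sequences differ at positions 1 (G/T, transversion), 5 (G/C, transversion), 23 (T/G, transversion), 27 (A/G, transition), 28 (C/T, transition), 34 (A/C, transversion), 41 (C/T, transition), 45 (C/G, transversion).
Of the 8 differences, 3 transitions and 5 transversions, so the answer is 5.

5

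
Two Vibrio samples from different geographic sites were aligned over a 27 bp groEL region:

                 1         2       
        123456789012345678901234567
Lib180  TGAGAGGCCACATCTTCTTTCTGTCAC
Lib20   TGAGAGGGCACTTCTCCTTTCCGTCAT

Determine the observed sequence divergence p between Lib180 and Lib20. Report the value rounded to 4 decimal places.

Mismatches occur at site 8 (C→G), site 12 (A→T), site 16 (T→C), site 22 (T→C), site 27 (C→T).
There are 5 differences over 27 sites, so p = 5/27 = 0.1852.

0.1852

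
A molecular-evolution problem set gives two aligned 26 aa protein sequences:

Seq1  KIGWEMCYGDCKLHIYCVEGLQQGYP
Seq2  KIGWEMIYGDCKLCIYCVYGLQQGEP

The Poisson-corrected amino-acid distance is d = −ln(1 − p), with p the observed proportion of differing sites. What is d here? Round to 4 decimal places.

Mismatches occur at site 7 (C↔I), site 14 (H↔C), site 19 (E↔Y), site 25 (Y↔E).
p = 4/26 = 0.153846.
d = −ln(1 − 0.153846) = −ln(0.846154) = 0.1671.

0.1671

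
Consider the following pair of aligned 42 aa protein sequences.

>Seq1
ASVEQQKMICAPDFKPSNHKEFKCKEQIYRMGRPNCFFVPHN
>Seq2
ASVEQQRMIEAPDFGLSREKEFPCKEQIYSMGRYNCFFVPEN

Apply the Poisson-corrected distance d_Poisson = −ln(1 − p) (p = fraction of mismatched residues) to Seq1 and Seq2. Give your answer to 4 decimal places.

0.2719

Differing sites — 7:K/R; 10:C/E; 15:K/G; 16:P/L; 18:N/R; 19:H/E; 23:K/P; 30:R/S; 34:P/Y; 41:H/E.
p = 10/42 = 0.238095.
d = −ln(1 − 0.238095) = −ln(0.761905) = 0.2719.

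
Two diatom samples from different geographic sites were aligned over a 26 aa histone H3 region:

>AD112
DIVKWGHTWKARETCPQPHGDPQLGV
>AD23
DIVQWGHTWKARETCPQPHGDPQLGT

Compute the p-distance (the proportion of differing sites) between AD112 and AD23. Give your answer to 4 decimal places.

0.0769

Mismatches occur at site 4 (K→Q), site 26 (V→T).
There are 2 differences over 26 sites, so p = 2/26 = 0.0769.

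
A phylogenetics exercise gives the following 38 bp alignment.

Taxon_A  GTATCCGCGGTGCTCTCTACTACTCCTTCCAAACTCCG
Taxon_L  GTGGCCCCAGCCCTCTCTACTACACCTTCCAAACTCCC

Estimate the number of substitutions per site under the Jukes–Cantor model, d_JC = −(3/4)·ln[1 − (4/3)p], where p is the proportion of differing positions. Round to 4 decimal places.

0.2471

The sequences differ at positions 3 (A/G), 4 (T/G), 7 (G/C), 9 (G/A), 11 (T/C), 12 (G/C), 24 (T/A), 38 (G/C).
p = 8/38 = 0.210526.
d = −0.75 · ln(1 − (4/3)·0.210526) = −0.75 · ln(0.719299) = −0.75 · (-0.329478) = 0.2471.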